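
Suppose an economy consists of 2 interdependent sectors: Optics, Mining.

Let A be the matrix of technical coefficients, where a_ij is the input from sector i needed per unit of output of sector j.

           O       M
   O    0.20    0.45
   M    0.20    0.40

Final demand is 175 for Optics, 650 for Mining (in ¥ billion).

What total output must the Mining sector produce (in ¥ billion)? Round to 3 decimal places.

x_M = 1423.077

I − A =
  [   0.80    -0.45]
  [  -0.20     0.60]
det(I−A) = (0.80)(0.60) − (-0.45)(-0.20) = 0.3900
adj(I−A) = [[0.60, 0.45], [0.20, 0.80]]
(I − A)⁻¹ = adj(I−A) / det(I−A) ≈
  [   1.5385     1.1538]
  [   0.5128     2.0513]
x = (I − A)⁻¹ d = adj(I−A)·d / det(I−A), with det(I−A) = 0.3900:
  x_O = (0.60·175 + 0.45·650) / 0.3900 = 397.50 / 0.3900 ≈ 1019.231
  x_M = (0.20·175 + 0.80·650) / 0.3900 = 555.00 / 0.3900 ≈ 1423.077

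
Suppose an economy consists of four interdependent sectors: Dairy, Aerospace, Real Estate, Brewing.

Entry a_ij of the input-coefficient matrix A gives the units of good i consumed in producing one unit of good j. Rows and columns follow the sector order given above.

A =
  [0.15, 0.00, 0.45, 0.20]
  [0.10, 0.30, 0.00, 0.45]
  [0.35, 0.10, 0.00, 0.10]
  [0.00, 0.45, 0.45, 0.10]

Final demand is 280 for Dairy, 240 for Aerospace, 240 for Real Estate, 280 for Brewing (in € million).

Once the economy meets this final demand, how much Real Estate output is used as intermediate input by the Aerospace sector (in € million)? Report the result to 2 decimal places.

z_RA = 151.35

I − A =
  [   0.85     0.00    -0.45    -0.20]
  [  -0.10     0.70     0.00    -0.45]
  [  -0.35    -0.10     1.00    -0.10]
  [   0.00    -0.45    -0.45     0.90]
Compute the cofactors C_ij = (−1)^(i+j)·(3×3 minor ij) of I−A; the adjugate is their transpose:
adj(I−A) = Cᵀ =
  [ 0.375750   0.159750   0.255375   0.191750]
  [ 0.156375   0.553500   0.221625   0.336125]
  [ 0.163125   0.146250   0.354375   0.148750]
  [ 0.159750   0.349875   0.288000   0.480250]
det(I−A) = Σ_j (I−A)_1j·C_1j = (0.85)(0.375750) + (0.00)(0.156375) + (-0.45)(0.163125) + (-0.20)(0.159750) = 0.21403125
(I − A)⁻¹ = adj(I−A) / det(I−A) ≈
  [   1.7556     0.7464     1.1932     0.8959]
  [   0.7306     2.5861     1.0355     1.5704]
  [   0.7622     0.6833     1.6557     0.6950]
  [   0.7464     1.6347     1.3456     2.2438]
First solve x = (I − A)⁻¹ d = adj(I−A)·d / det(I−A); in particular x_A = (0.156375·280 + 0.553500·240 + 0.221625·240 + 0.336125·280) / 0.21403125 = 323.93 / 0.21403125 ≈ 1513.4706.
Intermediate flow from R to A: z_RA = a_RA · x_A = 0.10 × 323.93 / 0.21403125 = 32.393 / 0.21403125 ≈ 151.35.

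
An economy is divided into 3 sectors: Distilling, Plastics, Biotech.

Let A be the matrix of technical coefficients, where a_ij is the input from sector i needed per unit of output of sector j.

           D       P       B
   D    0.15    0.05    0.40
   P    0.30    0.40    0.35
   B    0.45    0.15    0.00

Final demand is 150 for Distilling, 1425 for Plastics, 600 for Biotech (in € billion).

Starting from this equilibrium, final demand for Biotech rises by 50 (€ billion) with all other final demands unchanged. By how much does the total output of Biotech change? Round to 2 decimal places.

I − A =
  [   0.85    -0.05    -0.40]
  [  -0.30     0.60    -0.35]
  [  -0.45    -0.15     1.00]
Cofactors of I−A, C_ij = (−1)^(i+j)·(minor ij) (rows/columns in the sector order above):
  C_11 = (0.60)(1.00) − (-0.35)(-0.15) = 0.5475
  C_12 = −[(-0.30)(1.00) − (-0.35)(-0.45)] = 0.4575
  C_13 = (-0.30)(-0.15) − (0.60)(-0.45) = 0.3150
  C_21 = −[(-0.05)(1.00) − (-0.40)(-0.15)] = 0.1100
  C_22 = (0.85)(1.00) − (-0.40)(-0.45) = 0.6700
  C_23 = −[(0.85)(-0.15) − (-0.05)(-0.45)] = 0.1500
  C_31 = (-0.05)(-0.35) − (-0.40)(0.60) = 0.2575
  C_32 = −[(0.85)(-0.35) − (-0.40)(-0.30)] = 0.4175
  C_33 = (0.85)(0.60) − (-0.05)(-0.30) = 0.4950
det(I−A) = Σ_j (I−A)_1j·C_1j = (0.85)(0.5475) + (-0.05)(0.4575) + (-0.40)(0.3150) = 0.3165
adj(I−A) = Cᵀ =
  [ 0.5475   0.1100   0.2575]
  [ 0.4575   0.6700   0.4175]
  [ 0.3150   0.1500   0.4950]
(I − A)⁻¹ = adj(I−A) / det(I−A) ≈
  [   1.7299     0.3476     0.8136]
  [   1.4455     2.1169     1.3191]
  [   0.9953     0.4739     1.5640]
Δx = (I − A)⁻¹ Δd with Δd having +50 in the Biotech component and 0 elsewhere.
So Δx_B = L_BB · (+50), where L_BB = adj(I−A)_BB / det(I−A) = 0.4950 / 0.3165.
Δx_B = 0.4950 × (+50) / 0.3165 = 24.75 / 0.3165 ≈ 78.20.

Δx_B = 78.20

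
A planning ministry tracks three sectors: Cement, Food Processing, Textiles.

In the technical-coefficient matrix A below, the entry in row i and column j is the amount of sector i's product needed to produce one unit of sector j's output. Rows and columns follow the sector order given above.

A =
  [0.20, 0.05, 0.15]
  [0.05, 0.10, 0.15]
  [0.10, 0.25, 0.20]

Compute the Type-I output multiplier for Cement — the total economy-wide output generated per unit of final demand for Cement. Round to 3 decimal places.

I − A =
  [   0.80    -0.05    -0.15]
  [  -0.05     0.90    -0.15]
  [  -0.10    -0.25     0.80]
Cofactors of I−A, C_ij = (−1)^(i+j)·(minor ij) (rows/columns in the sector order above):
  C_11 = (0.90)(0.80) − (-0.15)(-0.25) = 0.6825
  C_12 = −[(-0.05)(0.80) − (-0.15)(-0.10)] = 0.0550
  C_13 = (-0.05)(-0.25) − (0.90)(-0.10) = 0.1025
  C_21 = −[(-0.05)(0.80) − (-0.15)(-0.25)] = 0.0775
  C_22 = (0.80)(0.80) − (-0.15)(-0.10) = 0.6250
  C_23 = −[(0.80)(-0.25) − (-0.05)(-0.10)] = 0.2050
  C_31 = (-0.05)(-0.15) − (-0.15)(0.90) = 0.1425
  C_32 = −[(0.80)(-0.15) − (-0.15)(-0.05)] = 0.1275
  C_33 = (0.80)(0.90) − (-0.05)(-0.05) = 0.7175
det(I−A) = Σ_j (I−A)_1j·C_1j = (0.80)(0.6825) + (-0.05)(0.0550) + (-0.15)(0.1025) = 0.527875
adj(I−A) = Cᵀ =
  [ 0.6825   0.0775   0.1425]
  [ 0.0550   0.6250   0.1275]
  [ 0.1025   0.2050   0.7175]
(I − A)⁻¹ = adj(I−A) / det(I−A) ≈
  [   1.2929     0.1468     0.2700]
  [   0.1042     1.1840     0.2415]
  [   0.1942     0.3883     1.3592]
The output multiplier for sector j is the column-j sum of the Leontief inverse (I − A)⁻¹ = adj(I−A) / det(I−A).
Column C of adj(I−A): (0.6825, 0.0550, 0.1025); det(I−A) = 0.527875.
m_C = (0.6825 + 0.0550 + 0.1025) / 0.527875 = 0.84 / 0.527875 ≈ 1.591.

m_C = 1.591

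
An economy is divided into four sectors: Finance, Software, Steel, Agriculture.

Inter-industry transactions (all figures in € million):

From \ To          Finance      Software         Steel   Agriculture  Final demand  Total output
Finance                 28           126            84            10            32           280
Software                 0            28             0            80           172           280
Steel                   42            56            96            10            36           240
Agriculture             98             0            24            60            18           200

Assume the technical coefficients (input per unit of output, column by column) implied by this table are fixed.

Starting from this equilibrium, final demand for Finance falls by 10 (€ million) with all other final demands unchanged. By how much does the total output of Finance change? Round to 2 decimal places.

Δx_1 = -15.90

Technical coefficients a_ij = z_ij / X_j:
  a_11 = 28/280 = 0.10, a_21 = 0/280 = 0.00, a_31 = 42/280 = 0.15, a_41 = 98/280 = 0.35
  a_12 = 126/280 = 0.45, a_22 = 28/280 = 0.10, a_32 = 56/280 = 0.20, a_42 = 0/280 = 0.00
  a_13 = 84/240 = 0.35, a_23 = 0/240 = 0.00, a_33 = 96/240 = 0.40, a_43 = 24/240 = 0.10
  a_14 = 10/200 = 0.05, a_24 = 80/200 = 0.40, a_34 = 10/200 = 0.05, a_44 = 60/200 = 0.30
I − A =
  [   0.90    -0.45    -0.35    -0.05]
  [   0.00     0.90     0.00    -0.40]
  [  -0.15    -0.20     0.60    -0.05]
  [  -0.35     0.00    -0.10     0.70]
Compute the cofactors C_ij = (−1)^(i+j)·(3×3 minor ij) of I−A; the adjugate is their transpose:
adj(I−A) = Cᵀ =
  [ 0.365500   0.236750   0.243000   0.178750]
  [ 0.090000   0.319375   0.085000   0.195000]
  [ 0.138250   0.177625   0.488250   0.146250]
  [ 0.202500   0.143750   0.191250   0.438750]
det(I−A) = Σ_j (I−A)_1j·C_1j = (0.90)(0.365500) + (-0.45)(0.090000) + (-0.35)(0.138250) + (-0.05)(0.202500) = 0.2299375
(I − A)⁻¹ = adj(I−A) / det(I−A) ≈
  [   1.5896     1.0296     1.0568     0.7774]
  [   0.3914     1.3890     0.3697     0.8481]
  [   0.6013     0.7725     2.1234     0.6360]
  [   0.8807     0.6252     0.8317     1.9081]
Δx = (I − A)⁻¹ Δd with Δd having -10 in the Finance component and 0 elsewhere.
So Δx_1 = L_11 · (-10), where L_11 = adj(I−A)_11 / det(I−A) = 0.365500 / 0.2299375.
Δx_1 = 0.365500 × (-10) / 0.2299375 = -3.655 / 0.2299375 ≈ -15.90.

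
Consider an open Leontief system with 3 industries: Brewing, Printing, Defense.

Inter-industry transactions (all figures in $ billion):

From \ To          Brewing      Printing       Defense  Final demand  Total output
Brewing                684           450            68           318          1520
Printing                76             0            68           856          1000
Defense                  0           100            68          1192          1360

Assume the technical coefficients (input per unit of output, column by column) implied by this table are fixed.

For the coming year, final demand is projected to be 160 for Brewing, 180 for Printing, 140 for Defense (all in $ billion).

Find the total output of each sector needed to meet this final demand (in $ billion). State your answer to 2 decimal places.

x_1 = 480.20, x_2 = 212.50, x_3 = 169.74

Technical coefficients a_ij = z_ij / X_j:
  a_11 = 684/1520 = 0.45, a_21 = 76/1520 = 0.05, a_31 = 0/1520 = 0.00
  a_12 = 450/1000 = 0.45, a_22 = 0/1000 = 0.00, a_32 = 100/1000 = 0.10
  a_13 = 68/1360 = 0.05, a_23 = 68/1360 = 0.05, a_33 = 68/1360 = 0.05
I − A =
  [   0.55    -0.45    -0.05]
  [  -0.05     1.00    -0.05]
  [   0.00    -0.10     0.95]
Cofactors of I−A, C_ij = (−1)^(i+j)·(minor ij) (rows/columns in the sector order above):
  C_11 = (1.00)(0.95) − (-0.05)(-0.10) = 0.9450
  C_12 = −[(-0.05)(0.95) − (-0.05)(0.00)] = 0.0475
  C_13 = (-0.05)(-0.10) − (1.00)(0.00) = 0.0050
  C_21 = −[(-0.45)(0.95) − (-0.05)(-0.10)] = 0.4325
  C_22 = (0.55)(0.95) − (-0.05)(0.00) = 0.5225
  C_23 = −[(0.55)(-0.10) − (-0.45)(0.00)] = 0.0550
  C_31 = (-0.45)(-0.05) − (-0.05)(1.00) = 0.0725
  C_32 = −[(0.55)(-0.05) − (-0.05)(-0.05)] = 0.0300
  C_33 = (0.55)(1.00) − (-0.45)(-0.05) = 0.5275
det(I−A) = Σ_j (I−A)_1j·C_1j = (0.55)(0.9450) + (-0.45)(0.0475) + (-0.05)(0.0050) = 0.498125
adj(I−A) = Cᵀ =
  [ 0.9450   0.4325   0.0725]
  [ 0.0475   0.5225   0.0300]
  [ 0.0050   0.0550   0.5275]
(I − A)⁻¹ = adj(I−A) / det(I−A) ≈
  [   1.8971     0.8683     0.1455]
  [   0.0954     1.0489     0.0602]
  [   0.0100     0.1104     1.0590]
x = (I − A)⁻¹ d = adj(I−A)·d / det(I−A), with det(I−A) = 0.498125:
  x_1 = (0.9450·160 + 0.4325·180 + 0.0725·140) / 0.498125 = 239.20 / 0.498125 ≈ 480.20
  x_2 = (0.0475·160 + 0.5225·180 + 0.0300·140) / 0.498125 = 105.85 / 0.498125 ≈ 212.50
  x_3 = (0.0050·160 + 0.0550·180 + 0.5275·140) / 0.498125 = 84.55 / 0.498125 ≈ 169.74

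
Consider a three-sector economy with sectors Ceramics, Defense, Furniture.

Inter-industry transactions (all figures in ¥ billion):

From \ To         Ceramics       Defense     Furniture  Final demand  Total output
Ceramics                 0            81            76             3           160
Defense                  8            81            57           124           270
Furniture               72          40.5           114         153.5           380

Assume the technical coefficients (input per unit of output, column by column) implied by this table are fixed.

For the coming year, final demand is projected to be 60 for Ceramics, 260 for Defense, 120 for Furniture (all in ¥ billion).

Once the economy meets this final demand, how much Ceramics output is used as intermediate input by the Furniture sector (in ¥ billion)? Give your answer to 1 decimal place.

z_CF = 94.4

Technical coefficients a_ij = z_ij / X_j:
  a_CC = 0/160 = 0.00, a_DC = 8/160 = 0.05, a_FC = 72/160 = 0.45
  a_CD = 81/270 = 0.30, a_DD = 81/270 = 0.30, a_FD = 40.5/270 = 0.15
  a_CF = 76/380 = 0.20, a_DF = 57/380 = 0.15, a_FF = 114/380 = 0.30
I − A =
  [   1.00    -0.30    -0.20]
  [  -0.05     0.70    -0.15]
  [  -0.45    -0.15     0.70]
Cofactors of I−A, C_ij = (−1)^(i+j)·(minor ij) (rows/columns in the sector order above):
  C_11 = (0.70)(0.70) − (-0.15)(-0.15) = 0.4675
  C_12 = −[(-0.05)(0.70) − (-0.15)(-0.45)] = 0.1025
  C_13 = (-0.05)(-0.15) − (0.70)(-0.45) = 0.3225
  C_21 = −[(-0.30)(0.70) − (-0.20)(-0.15)] = 0.2400
  C_22 = (1.00)(0.70) − (-0.20)(-0.45) = 0.6100
  C_23 = −[(1.00)(-0.15) − (-0.30)(-0.45)] = 0.2850
  C_31 = (-0.30)(-0.15) − (-0.20)(0.70) = 0.1850
  C_32 = −[(1.00)(-0.15) − (-0.20)(-0.05)] = 0.1600
  C_33 = (1.00)(0.70) − (-0.30)(-0.05) = 0.6850
det(I−A) = Σ_j (I−A)_1j·C_1j = (1.00)(0.4675) + (-0.30)(0.1025) + (-0.20)(0.3225) = 0.37225
adj(I−A) = Cᵀ =
  [ 0.4675   0.2400   0.1850]
  [ 0.1025   0.6100   0.1600]
  [ 0.3225   0.2850   0.6850]
(I − A)⁻¹ = adj(I−A) / det(I−A) ≈
  [   1.2559     0.6447     0.4970]
  [   0.2754     1.6387     0.4298]
  [   0.8664     0.7656     1.8402]
First solve x = (I − A)⁻¹ d = adj(I−A)·d / det(I−A); in particular x_F = (0.3225·60 + 0.2850·260 + 0.6850·120) / 0.37225 = 175.65 / 0.37225 ≈ 471.860.
Intermediate flow from C to F: z_CF = a_CF · x_F = 0.20 × 175.65 / 0.37225 = 35.13 / 0.37225 ≈ 94.4.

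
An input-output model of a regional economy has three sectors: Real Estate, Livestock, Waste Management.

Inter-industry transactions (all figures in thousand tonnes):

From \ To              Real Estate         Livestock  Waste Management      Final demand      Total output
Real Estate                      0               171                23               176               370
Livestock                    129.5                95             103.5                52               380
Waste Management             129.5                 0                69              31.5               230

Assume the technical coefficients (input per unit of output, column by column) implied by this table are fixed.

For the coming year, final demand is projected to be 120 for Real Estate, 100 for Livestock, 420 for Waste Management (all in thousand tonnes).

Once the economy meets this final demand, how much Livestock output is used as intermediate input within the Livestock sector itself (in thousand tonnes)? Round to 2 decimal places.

Technical coefficients a_ij = z_ij / X_j:
  a_11 = 0/370 = 0.00, a_21 = 129.5/370 = 0.35, a_31 = 129.5/370 = 0.35
  a_12 = 171/380 = 0.45, a_22 = 95/380 = 0.25, a_32 = 0/380 = 0.00
  a_13 = 23/230 = 0.10, a_23 = 103.5/230 = 0.45, a_33 = 69/230 = 0.30
I − A =
  [   1.00    -0.45    -0.10]
  [  -0.35     0.75    -0.45]
  [  -0.35     0.00     0.70]
Cofactors of I−A, C_ij = (−1)^(i+j)·(minor ij) (rows/columns in the sector order above):
  C_11 = (0.75)(0.70) − (-0.45)(0.00) = 0.5250
  C_12 = −[(-0.35)(0.70) − (-0.45)(-0.35)] = 0.4025
  C_13 = (-0.35)(0.00) − (0.75)(-0.35) = 0.2625
  C_21 = −[(-0.45)(0.70) − (-0.10)(0.00)] = 0.3150
  C_22 = (1.00)(0.70) − (-0.10)(-0.35) = 0.6650
  C_23 = −[(1.00)(0.00) − (-0.45)(-0.35)] = 0.1575
  C_31 = (-0.45)(-0.45) − (-0.10)(0.75) = 0.2775
  C_32 = −[(1.00)(-0.45) − (-0.10)(-0.35)] = 0.4850
  C_33 = (1.00)(0.75) − (-0.45)(-0.35) = 0.5925
det(I−A) = Σ_j (I−A)_1j·C_1j = (1.00)(0.5250) + (-0.45)(0.4025) + (-0.10)(0.2625) = 0.317625
adj(I−A) = Cᵀ =
  [ 0.5250   0.3150   0.2775]
  [ 0.4025   0.6650   0.4850]
  [ 0.2625   0.1575   0.5925]
(I − A)⁻¹ = adj(I−A) / det(I−A) ≈
  [   1.6529     0.9917     0.8737]
  [   1.2672     2.0937     1.5270]
  [   0.8264     0.4959     1.8654]
First solve x = (I − A)⁻¹ d = adj(I−A)·d / det(I−A); in particular x_2 = (0.4025·120 + 0.6650·100 + 0.4850·420) / 0.317625 = 318.50 / 0.317625 ≈ 1002.7548.
Intermediate flow from 2 to 2: z_22 = a_22 · x_2 = 0.25 × 318.50 / 0.317625 = 79.625 / 0.317625 ≈ 250.69.

z_22 = 250.69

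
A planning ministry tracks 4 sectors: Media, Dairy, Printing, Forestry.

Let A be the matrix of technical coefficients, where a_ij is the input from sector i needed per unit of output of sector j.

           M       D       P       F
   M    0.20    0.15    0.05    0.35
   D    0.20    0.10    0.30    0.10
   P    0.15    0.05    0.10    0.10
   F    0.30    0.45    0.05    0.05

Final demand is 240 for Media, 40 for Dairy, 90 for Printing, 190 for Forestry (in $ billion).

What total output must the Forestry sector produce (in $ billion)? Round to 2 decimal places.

x_F = 581.15

I − A =
  [   0.80    -0.15    -0.05    -0.35]
  [  -0.20     0.90    -0.30    -0.10]
  [  -0.15    -0.05     0.90    -0.10]
  [  -0.30    -0.45    -0.05     0.95]
Compute the cofactors C_ij = (−1)^(i+j)·(3×3 minor ij) of I−A; the adjugate is their transpose:
adj(I−A) = Cᵀ =
  [ 0.69650   0.27475   0.14700   0.30100]
  [ 0.24950   0.57425   0.21500   0.17500]
  [ 0.16850   0.11825   0.48900   0.12600]
  [ 0.34700   0.36500   0.17400   0.59500]
det(I−A) = Σ_j (I−A)_1j·C_1j = (0.80)(0.69650) + (-0.15)(0.24950) + (-0.05)(0.16850) + (-0.35)(0.34700) = 0.3899
(I − A)⁻¹ = adj(I−A) / det(I−A) ≈
  [   1.7864     0.7047     0.3770     0.7720]
  [   0.6399     1.4728     0.5514     0.4488]
  [   0.4322     0.3033     1.2542     0.3232]
  [   0.8900     0.9361     0.4463     1.5260]
x = (I − A)⁻¹ d = adj(I−A)·d / det(I−A), with det(I−A) = 0.3899:
  x_M = (0.69650·240 + 0.27475·40 + 0.14700·90 + 0.30100·190) / 0.3899 = 248.57 / 0.3899 ≈ 637.52
  x_D = (0.24950·240 + 0.57425·40 + 0.21500·90 + 0.17500·190) / 0.3899 = 135.45 / 0.3899 ≈ 347.40
  x_P = (0.16850·240 + 0.11825·40 + 0.48900·90 + 0.12600·190) / 0.3899 = 113.12 / 0.3899 ≈ 290.13
  x_F = (0.34700·240 + 0.36500·40 + 0.17400·90 + 0.59500·190) / 0.3899 = 226.59 / 0.3899 ≈ 581.15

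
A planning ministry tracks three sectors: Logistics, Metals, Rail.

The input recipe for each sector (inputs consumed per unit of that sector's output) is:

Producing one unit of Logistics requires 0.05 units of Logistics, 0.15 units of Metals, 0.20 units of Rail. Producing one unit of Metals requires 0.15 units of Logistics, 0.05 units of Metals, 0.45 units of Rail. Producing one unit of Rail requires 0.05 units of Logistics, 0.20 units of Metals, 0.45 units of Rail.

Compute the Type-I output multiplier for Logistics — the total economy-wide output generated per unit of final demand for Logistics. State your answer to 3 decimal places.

m_L = 2.140

I − A =
  [   0.95    -0.15    -0.05]
  [  -0.15     0.95    -0.20]
  [  -0.20    -0.45     0.55]
Cofactors of I−A, C_ij = (−1)^(i+j)·(minor ij) (rows/columns in the sector order above):
  C_11 = (0.95)(0.55) − (-0.20)(-0.45) = 0.4325
  C_12 = −[(-0.15)(0.55) − (-0.20)(-0.20)] = 0.1225
  C_13 = (-0.15)(-0.45) − (0.95)(-0.20) = 0.2575
  C_21 = −[(-0.15)(0.55) − (-0.05)(-0.45)] = 0.1050
  C_22 = (0.95)(0.55) − (-0.05)(-0.20) = 0.5125
  C_23 = −[(0.95)(-0.45) − (-0.15)(-0.20)] = 0.4575
  C_31 = (-0.15)(-0.20) − (-0.05)(0.95) = 0.0775
  C_32 = −[(0.95)(-0.20) − (-0.05)(-0.15)] = 0.1975
  C_33 = (0.95)(0.95) − (-0.15)(-0.15) = 0.8800
det(I−A) = Σ_j (I−A)_1j·C_1j = (0.95)(0.4325) + (-0.15)(0.1225) + (-0.05)(0.2575) = 0.379625
adj(I−A) = Cᵀ =
  [ 0.4325   0.1050   0.0775]
  [ 0.1225   0.5125   0.1975]
  [ 0.2575   0.4575   0.8800]
(I − A)⁻¹ = adj(I−A) / det(I−A) ≈
  [   1.1393     0.2766     0.2041]
  [   0.3227     1.3500     0.5203]
  [   0.6783     1.2051     2.3181]
The output multiplier for sector j is the column-j sum of the Leontief inverse (I − A)⁻¹ = adj(I−A) / det(I−A).
Column L of adj(I−A): (0.4325, 0.1225, 0.2575); det(I−A) = 0.379625.
m_L = (0.4325 + 0.1225 + 0.2575) / 0.379625 = 0.8125 / 0.379625 ≈ 2.140.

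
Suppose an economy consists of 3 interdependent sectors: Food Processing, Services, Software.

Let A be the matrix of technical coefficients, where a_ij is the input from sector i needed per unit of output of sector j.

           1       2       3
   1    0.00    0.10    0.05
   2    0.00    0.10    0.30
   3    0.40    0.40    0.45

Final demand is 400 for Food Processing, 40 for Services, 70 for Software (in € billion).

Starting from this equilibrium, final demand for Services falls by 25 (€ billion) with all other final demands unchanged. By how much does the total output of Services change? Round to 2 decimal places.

Δx_2 = -38.41

I − A =
  [   1.00    -0.10    -0.05]
  [   0.00     0.90    -0.30]
  [  -0.40    -0.40     0.55]
Cofactors of I−A, C_ij = (−1)^(i+j)·(minor ij) (rows/columns in the sector order above):
  C_11 = (0.90)(0.55) − (-0.30)(-0.40) = 0.3750
  C_12 = −[(0.00)(0.55) − (-0.30)(-0.40)] = 0.1200
  C_13 = (0.00)(-0.40) − (0.90)(-0.40) = 0.3600
  C_21 = −[(-0.10)(0.55) − (-0.05)(-0.40)] = 0.0750
  C_22 = (1.00)(0.55) − (-0.05)(-0.40) = 0.5300
  C_23 = −[(1.00)(-0.40) − (-0.10)(-0.40)] = 0.4400
  C_31 = (-0.10)(-0.30) − (-0.05)(0.90) = 0.0750
  C_32 = −[(1.00)(-0.30) − (-0.05)(0.00)] = 0.3000
  C_33 = (1.00)(0.90) − (-0.10)(0.00) = 0.9000
det(I−A) = Σ_j (I−A)_1j·C_1j = (1.00)(0.3750) + (-0.10)(0.1200) + (-0.05)(0.3600) = 0.3450
adj(I−A) = Cᵀ =
  [ 0.3750   0.0750   0.0750]
  [ 0.1200   0.5300   0.3000]
  [ 0.3600   0.4400   0.9000]
(I − A)⁻¹ = adj(I−A) / det(I−A) ≈
  [   1.0870     0.2174     0.2174]
  [   0.3478     1.5362     0.8696]
  [   1.0435     1.2754     2.6087]
Δx = (I − A)⁻¹ Δd with Δd having -25 in the Services component and 0 elsewhere.
So Δx_2 = L_22 · (-25), where L_22 = adj(I−A)_22 / det(I−A) = 0.5300 / 0.3450.
Δx_2 = 0.5300 × (-25) / 0.3450 = -13.25 / 0.3450 ≈ -38.41.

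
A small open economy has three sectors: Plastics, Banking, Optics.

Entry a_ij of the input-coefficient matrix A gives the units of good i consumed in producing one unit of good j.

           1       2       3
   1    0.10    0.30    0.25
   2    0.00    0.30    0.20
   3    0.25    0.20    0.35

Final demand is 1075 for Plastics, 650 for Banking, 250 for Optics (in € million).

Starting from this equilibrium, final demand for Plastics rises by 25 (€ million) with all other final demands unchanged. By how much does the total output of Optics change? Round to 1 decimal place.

I − A =
  [   0.90    -0.30    -0.25]
  [   0.00     0.70    -0.20]
  [  -0.25    -0.20     0.65]
Cofactors of I−A, C_ij = (−1)^(i+j)·(minor ij) (rows/columns in the sector order above):
  C_11 = (0.70)(0.65) − (-0.20)(-0.20) = 0.4150
  C_12 = −[(0.00)(0.65) − (-0.20)(-0.25)] = 0.0500
  C_13 = (0.00)(-0.20) − (0.70)(-0.25) = 0.1750
  C_21 = −[(-0.30)(0.65) − (-0.25)(-0.20)] = 0.2450
  C_22 = (0.90)(0.65) − (-0.25)(-0.25) = 0.5225
  C_23 = −[(0.90)(-0.20) − (-0.30)(-0.25)] = 0.2550
  C_31 = (-0.30)(-0.20) − (-0.25)(0.70) = 0.2350
  C_32 = −[(0.90)(-0.20) − (-0.25)(0.00)] = 0.1800
  C_33 = (0.90)(0.70) − (-0.30)(0.00) = 0.6300
det(I−A) = Σ_j (I−A)_1j·C_1j = (0.90)(0.4150) + (-0.30)(0.0500) + (-0.25)(0.1750) = 0.31475
adj(I−A) = Cᵀ =
  [ 0.4150   0.2450   0.2350]
  [ 0.0500   0.5225   0.1800]
  [ 0.1750   0.2550   0.6300]
(I − A)⁻¹ = adj(I−A) / det(I−A) ≈
  [   1.3185     0.7784     0.7466]
  [   0.1589     1.6600     0.5719]
  [   0.5560     0.8102     2.0016]
Δx = (I − A)⁻¹ Δd with Δd having +25 in the Plastics component and 0 elsewhere.
So Δx_3 = L_31 · (+25), where L_31 = adj(I−A)_31 / det(I−A) = 0.1750 / 0.31475.
Δx_3 = 0.1750 × (+25) / 0.31475 = 4.375 / 0.31475 ≈ 13.9.

Δx_3 = 13.9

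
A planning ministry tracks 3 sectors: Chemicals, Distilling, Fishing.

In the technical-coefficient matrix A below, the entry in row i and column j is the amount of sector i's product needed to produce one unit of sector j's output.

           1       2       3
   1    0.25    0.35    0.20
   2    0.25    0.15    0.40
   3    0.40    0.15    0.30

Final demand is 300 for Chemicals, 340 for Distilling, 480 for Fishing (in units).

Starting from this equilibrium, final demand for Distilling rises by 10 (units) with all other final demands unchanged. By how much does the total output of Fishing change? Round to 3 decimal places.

Δx_3 = 12.110

I − A =
  [   0.75    -0.35    -0.20]
  [  -0.25     0.85    -0.40]
  [  -0.40    -0.15     0.70]
Cofactors of I−A, C_ij = (−1)^(i+j)·(minor ij) (rows/columns in the sector order above):
  C_11 = (0.85)(0.70) − (-0.40)(-0.15) = 0.5350
  C_12 = −[(-0.25)(0.70) − (-0.40)(-0.40)] = 0.3350
  C_13 = (-0.25)(-0.15) − (0.85)(-0.40) = 0.3775
  C_21 = −[(-0.35)(0.70) − (-0.20)(-0.15)] = 0.2750
  C_22 = (0.75)(0.70) − (-0.20)(-0.40) = 0.4450
  C_23 = −[(0.75)(-0.15) − (-0.35)(-0.40)] = 0.2525
  C_31 = (-0.35)(-0.40) − (-0.20)(0.85) = 0.3100
  C_32 = −[(0.75)(-0.40) − (-0.20)(-0.25)] = 0.3500
  C_33 = (0.75)(0.85) − (-0.35)(-0.25) = 0.5500
det(I−A) = Σ_j (I−A)_1j·C_1j = (0.75)(0.5350) + (-0.35)(0.3350) + (-0.20)(0.3775) = 0.2085
adj(I−A) = Cᵀ =
  [ 0.5350   0.2750   0.3100]
  [ 0.3350   0.4450   0.3500]
  [ 0.3775   0.2525   0.5500]
(I − A)⁻¹ = adj(I−A) / det(I−A) ≈
  [   2.5659     1.3189     1.4868]
  [   1.6067     2.1343     1.6787]
  [   1.8106     1.2110     2.6379]
Δx = (I − A)⁻¹ Δd with Δd having +10 in the Distilling component and 0 elsewhere.
So Δx_3 = L_32 · (+10), where L_32 = adj(I−A)_32 / det(I−A) = 0.2525 / 0.2085.
Δx_3 = 0.2525 × (+10) / 0.2085 = 2.525 / 0.2085 ≈ 12.110.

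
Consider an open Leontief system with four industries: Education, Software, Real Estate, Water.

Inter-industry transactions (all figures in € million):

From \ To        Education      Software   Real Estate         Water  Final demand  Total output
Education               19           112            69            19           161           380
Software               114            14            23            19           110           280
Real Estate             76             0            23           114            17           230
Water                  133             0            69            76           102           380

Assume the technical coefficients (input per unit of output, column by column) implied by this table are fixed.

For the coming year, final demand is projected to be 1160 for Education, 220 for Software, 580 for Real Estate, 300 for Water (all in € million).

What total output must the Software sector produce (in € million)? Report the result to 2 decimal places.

x_2 = 1345.75

Technical coefficients a_ij = z_ij / X_j:
  a_11 = 19/380 = 0.05, a_21 = 114/380 = 0.30, a_31 = 76/380 = 0.20, a_41 = 133/380 = 0.35
  a_12 = 112/280 = 0.40, a_22 = 14/280 = 0.05, a_32 = 0/280 = 0.00, a_42 = 0/280 = 0.00
  a_13 = 69/230 = 0.30, a_23 = 23/230 = 0.10, a_33 = 23/230 = 0.10, a_43 = 69/230 = 0.30
  a_14 = 19/380 = 0.05, a_24 = 19/380 = 0.05, a_34 = 114/380 = 0.30, a_44 = 76/380 = 0.20
I − A =
  [   0.95    -0.40    -0.30    -0.05]
  [  -0.30     0.95    -0.10    -0.05]
  [  -0.20     0.00     0.90    -0.30]
  [  -0.35     0.00    -0.30     0.80]
Compute the cofactors C_ij = (−1)^(i+j)·(3×3 minor ij) of I−A; the adjugate is their transpose:
adj(I−A) = Cᵀ =
  [ 0.598500   0.252000   0.280250   0.158250]
  [ 0.234250   0.500250   0.170250   0.109750]
  [ 0.251750   0.106000   0.602375   0.248250]
  [ 0.356250   0.150000   0.348500   0.639250]
det(I−A) = Σ_j (I−A)_1j·C_1j = (0.95)(0.598500) + (-0.40)(0.234250) + (-0.30)(0.251750) + (-0.05)(0.356250) = 0.3815375
(I − A)⁻¹ = adj(I−A) / det(I−A) ≈
  [   1.5687     0.6605     0.7345     0.4148]
  [   0.6140     1.3111     0.4462     0.2877]
  [   0.6598     0.2778     1.5788     0.6507]
  [   0.9337     0.3931     0.9134     1.6755]
x = (I − A)⁻¹ d = adj(I−A)·d / det(I−A), with det(I−A) = 0.3815375:
  x_1 = (0.598500·1160 + 0.252000·220 + 0.280250·580 + 0.158250·300) / 0.3815375 = 959.72 / 0.3815375 ≈ 2515.40
  x_2 = (0.234250·1160 + 0.500250·220 + 0.170250·580 + 0.109750·300) / 0.3815375 = 513.455 / 0.3815375 ≈ 1345.75
  x_3 = (0.251750·1160 + 0.106000·220 + 0.602375·580 + 0.248250·300) / 0.3815375 = 739.2025 / 0.3815375 ≈ 1937.43
  x_4 = (0.356250·1160 + 0.150000·220 + 0.348500·580 + 0.639250·300) / 0.3815375 = 840.155 / 0.3815375 ≈ 2202.02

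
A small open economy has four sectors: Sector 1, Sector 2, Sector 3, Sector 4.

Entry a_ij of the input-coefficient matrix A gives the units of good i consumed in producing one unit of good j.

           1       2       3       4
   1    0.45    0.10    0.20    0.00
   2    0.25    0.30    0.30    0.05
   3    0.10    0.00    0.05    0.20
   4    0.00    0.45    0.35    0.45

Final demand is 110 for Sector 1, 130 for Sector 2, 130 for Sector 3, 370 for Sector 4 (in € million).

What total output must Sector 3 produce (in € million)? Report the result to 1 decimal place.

I − A =
  [   0.55    -0.10    -0.20     0.00]
  [  -0.25     0.70    -0.30    -0.05]
  [  -0.10     0.00     0.95    -0.20]
  [   0.00    -0.45    -0.35     0.55]
Compute the cofactors C_ij = (−1)^(i+j)·(3×3 minor ij) of I−A; the adjugate is their transpose:
adj(I−A) = Cᵀ =
  [ 0.268375   0.063250   0.090750   0.038750]
  [ 0.131375   0.237875   0.127875   0.068125]
  [ 0.058750   0.055000   0.185625   0.072500]
  [ 0.144875   0.229625   0.222750   0.325000]
det(I−A) = Σ_j (I−A)_1j·C_1j = (0.55)(0.268375) + (-0.10)(0.131375) + (-0.20)(0.058750) + (0.00)(0.144875) = 0.12271875
(I − A)⁻¹ = adj(I−A) / det(I−A) ≈
  [   2.1869     0.5154     0.7395     0.3158]
  [   1.0705     1.9384     1.0420     0.5551]
  [   0.4787     0.4482     1.5126     0.5908]
  [   1.1805     1.8711     1.8151     2.6483]
x = (I − A)⁻¹ d = adj(I−A)·d / det(I−A), with det(I−A) = 0.12271875:
  x_1 = (0.268375·110 + 0.063250·130 + 0.090750·130 + 0.038750·370) / 0.12271875 = 63.87875 / 0.12271875 ≈ 520.5
  x_2 = (0.131375·110 + 0.237875·130 + 0.127875·130 + 0.068125·370) / 0.12271875 = 87.205 / 0.12271875 ≈ 710.6
  x_3 = (0.058750·110 + 0.055000·130 + 0.185625·130 + 0.072500·370) / 0.12271875 = 64.56875 / 0.12271875 ≈ 526.2
  x_4 = (0.144875·110 + 0.229625·130 + 0.222750·130 + 0.325000·370) / 0.12271875 = 194.995 / 0.12271875 ≈ 1589.0

x_3 = 526.2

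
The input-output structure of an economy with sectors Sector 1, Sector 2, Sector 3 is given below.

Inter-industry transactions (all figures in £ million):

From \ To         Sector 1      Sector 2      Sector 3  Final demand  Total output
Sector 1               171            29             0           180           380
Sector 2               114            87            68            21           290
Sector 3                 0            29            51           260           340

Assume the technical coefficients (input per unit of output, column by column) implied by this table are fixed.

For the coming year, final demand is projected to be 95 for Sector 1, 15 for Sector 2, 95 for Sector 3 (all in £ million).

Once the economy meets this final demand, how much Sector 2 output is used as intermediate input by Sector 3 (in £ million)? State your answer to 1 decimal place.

Technical coefficients a_ij = z_ij / X_j:
  a_11 = 171/380 = 0.45, a_21 = 114/380 = 0.30, a_31 = 0/380 = 0.00
  a_12 = 29/290 = 0.10, a_22 = 87/290 = 0.30, a_32 = 29/290 = 0.10
  a_13 = 0/340 = 0.00, a_23 = 68/340 = 0.20, a_33 = 51/340 = 0.15
I − A =
  [   0.55    -0.10     0.00]
  [  -0.30     0.70    -0.20]
  [   0.00    -0.10     0.85]
Cofactors of I−A, C_ij = (−1)^(i+j)·(minor ij) (rows/columns in the sector order above):
  C_11 = (0.70)(0.85) − (-0.20)(-0.10) = 0.5750
  C_12 = −[(-0.30)(0.85) − (-0.20)(0.00)] = 0.2550
  C_13 = (-0.30)(-0.10) − (0.70)(0.00) = 0.0300
  C_21 = −[(-0.10)(0.85) − (0.00)(-0.10)] = 0.0850
  C_22 = (0.55)(0.85) − (0.00)(0.00) = 0.4675
  C_23 = −[(0.55)(-0.10) − (-0.10)(0.00)] = 0.0550
  C_31 = (-0.10)(-0.20) − (0.00)(0.70) = 0.0200
  C_32 = −[(0.55)(-0.20) − (0.00)(-0.30)] = 0.1100
  C_33 = (0.55)(0.70) − (-0.10)(-0.30) = 0.3550
det(I−A) = Σ_j (I−A)_1j·C_1j = (0.55)(0.5750) + (-0.10)(0.2550) + (0.00)(0.0300) = 0.29075
adj(I−A) = Cᵀ =
  [ 0.5750   0.0850   0.0200]
  [ 0.2550   0.4675   0.1100]
  [ 0.0300   0.0550   0.3550]
(I − A)⁻¹ = adj(I−A) / det(I−A) ≈
  [   1.9776     0.2923     0.0688]
  [   0.8770     1.6079     0.3783]
  [   0.1032     0.1892     1.2210]
First solve x = (I − A)⁻¹ d = adj(I−A)·d / det(I−A); in particular x_3 = (0.0300·95 + 0.0550·15 + 0.3550·95) / 0.29075 = 37.40 / 0.29075 ≈ 128.633.
Intermediate flow from 2 to 3: z_23 = a_23 · x_3 = 0.20 × 37.40 / 0.29075 = 7.48 / 0.29075 ≈ 25.7.

z_23 = 25.7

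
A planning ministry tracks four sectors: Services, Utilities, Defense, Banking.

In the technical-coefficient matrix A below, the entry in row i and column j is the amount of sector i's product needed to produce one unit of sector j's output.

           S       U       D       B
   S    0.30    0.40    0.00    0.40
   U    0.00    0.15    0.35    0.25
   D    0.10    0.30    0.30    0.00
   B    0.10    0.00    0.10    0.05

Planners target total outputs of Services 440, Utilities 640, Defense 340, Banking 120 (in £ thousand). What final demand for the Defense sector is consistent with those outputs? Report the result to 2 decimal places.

d_D = 2.00

I − A =
  [   0.70    -0.40     0.00    -0.40]
  [   0.00     0.85    -0.35    -0.25]
  [  -0.10    -0.30     0.70     0.00]
  [  -0.10     0.00    -0.10     0.95]
d = (I − A) x:
  d_S = (+0.70)·440 + (-0.40)·640 + (+0.00)·340 + (-0.40)·120 = 4.00
  d_U = (+0.00)·440 + (+0.85)·640 + (-0.35)·340 + (-0.25)·120 = 395.00
  d_D = (-0.10)·440 + (-0.30)·640 + (+0.70)·340 + (+0.00)·120 = 2.00
  d_B = (-0.10)·440 + (+0.00)·640 + (-0.10)·340 + (+0.95)·120 = 36.00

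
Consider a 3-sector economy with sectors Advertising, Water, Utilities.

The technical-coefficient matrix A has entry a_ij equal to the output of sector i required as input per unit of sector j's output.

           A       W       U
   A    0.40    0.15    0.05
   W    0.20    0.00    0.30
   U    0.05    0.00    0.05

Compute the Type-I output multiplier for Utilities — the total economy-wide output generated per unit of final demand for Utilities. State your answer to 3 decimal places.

m_U = 1.593

I − A =
  [   0.60    -0.15    -0.05]
  [  -0.20     1.00    -0.30]
  [  -0.05     0.00     0.95]
Cofactors of I−A, C_ij = (−1)^(i+j)·(minor ij) (rows/columns in the sector order above):
  C_11 = (1.00)(0.95) − (-0.30)(0.00) = 0.9500
  C_12 = −[(-0.20)(0.95) − (-0.30)(-0.05)] = 0.2050
  C_13 = (-0.20)(0.00) − (1.00)(-0.05) = 0.0500
  C_21 = −[(-0.15)(0.95) − (-0.05)(0.00)] = 0.1425
  C_22 = (0.60)(0.95) − (-0.05)(-0.05) = 0.5675
  C_23 = −[(0.60)(0.00) − (-0.15)(-0.05)] = 0.0075
  C_31 = (-0.15)(-0.30) − (-0.05)(1.00) = 0.0950
  C_32 = −[(0.60)(-0.30) − (-0.05)(-0.20)] = 0.1900
  C_33 = (0.60)(1.00) − (-0.15)(-0.20) = 0.5700
det(I−A) = Σ_j (I−A)_1j·C_1j = (0.60)(0.9500) + (-0.15)(0.2050) + (-0.05)(0.0500) = 0.53675
adj(I−A) = Cᵀ =
  [ 0.9500   0.1425   0.0950]
  [ 0.2050   0.5675   0.1900]
  [ 0.0500   0.0075   0.5700]
(I − A)⁻¹ = adj(I−A) / det(I−A) ≈
  [   1.7699     0.2655     0.1770]
  [   0.3819     1.0573     0.3540]
  [   0.0932     0.0140     1.0619]
The output multiplier for sector j is the column-j sum of the Leontief inverse (I − A)⁻¹ = adj(I−A) / det(I−A).
Column U of adj(I−A): (0.0950, 0.1900, 0.5700); det(I−A) = 0.53675.
m_U = (0.0950 + 0.1900 + 0.5700) / 0.53675 = 0.855 / 0.53675 ≈ 1.593.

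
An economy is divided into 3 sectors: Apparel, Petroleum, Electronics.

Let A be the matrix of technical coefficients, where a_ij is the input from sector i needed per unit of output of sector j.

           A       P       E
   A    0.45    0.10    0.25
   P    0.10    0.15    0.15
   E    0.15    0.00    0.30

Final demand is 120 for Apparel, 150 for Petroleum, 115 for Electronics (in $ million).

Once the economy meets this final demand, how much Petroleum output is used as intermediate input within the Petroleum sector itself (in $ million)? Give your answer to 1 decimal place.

z_PP = 39.6

I − A =
  [   0.55    -0.10    -0.25]
  [  -0.10     0.85    -0.15]
  [  -0.15     0.00     0.70]
Cofactors of I−A, C_ij = (−1)^(i+j)·(minor ij) (rows/columns in the sector order above):
  C_11 = (0.85)(0.70) − (-0.15)(0.00) = 0.5950
  C_12 = −[(-0.10)(0.70) − (-0.15)(-0.15)] = 0.0925
  C_13 = (-0.10)(0.00) − (0.85)(-0.15) = 0.1275
  C_21 = −[(-0.10)(0.70) − (-0.25)(0.00)] = 0.0700
  C_22 = (0.55)(0.70) − (-0.25)(-0.15) = 0.3475
  C_23 = −[(0.55)(0.00) − (-0.10)(-0.15)] = 0.0150
  C_31 = (-0.10)(-0.15) − (-0.25)(0.85) = 0.2275
  C_32 = −[(0.55)(-0.15) − (-0.25)(-0.10)] = 0.1075
  C_33 = (0.55)(0.85) − (-0.10)(-0.10) = 0.4575
det(I−A) = Σ_j (I−A)_1j·C_1j = (0.55)(0.5950) + (-0.10)(0.0925) + (-0.25)(0.1275) = 0.286125
adj(I−A) = Cᵀ =
  [ 0.5950   0.0700   0.2275]
  [ 0.0925   0.3475   0.1075]
  [ 0.1275   0.0150   0.4575]
(I − A)⁻¹ = adj(I−A) / det(I−A) ≈
  [   2.0795     0.2446     0.7951]
  [   0.3233     1.2145     0.3757]
  [   0.4456     0.0524     1.5990]
First solve x = (I − A)⁻¹ d = adj(I−A)·d / det(I−A); in particular x_P = (0.0925·120 + 0.3475·150 + 0.1075·115) / 0.286125 = 75.5875 / 0.286125 ≈ 264.176.
Intermediate flow from P to P: z_PP = a_PP · x_P = 0.15 × 75.5875 / 0.286125 = 11.338125 / 0.286125 ≈ 39.6.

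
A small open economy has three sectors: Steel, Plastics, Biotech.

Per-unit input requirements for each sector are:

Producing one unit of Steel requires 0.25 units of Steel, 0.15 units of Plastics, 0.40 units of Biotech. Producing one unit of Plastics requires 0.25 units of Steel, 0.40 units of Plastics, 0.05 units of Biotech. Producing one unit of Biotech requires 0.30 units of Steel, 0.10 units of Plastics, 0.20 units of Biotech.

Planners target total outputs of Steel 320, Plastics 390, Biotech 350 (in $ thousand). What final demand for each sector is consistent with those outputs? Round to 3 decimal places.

I − A =
  [   0.75    -0.25    -0.30]
  [  -0.15     0.60    -0.10]
  [  -0.40    -0.05     0.80]
d = (I − A) x:
  d_1 = (+0.75)·320 + (-0.25)·390 + (-0.30)·350 = 37.500
  d_2 = (-0.15)·320 + (+0.60)·390 + (-0.10)·350 = 151.000
  d_3 = (-0.40)·320 + (-0.05)·390 + (+0.80)·350 = 132.500

d_1 = 37.500, d_2 = 151.000, d_3 = 132.500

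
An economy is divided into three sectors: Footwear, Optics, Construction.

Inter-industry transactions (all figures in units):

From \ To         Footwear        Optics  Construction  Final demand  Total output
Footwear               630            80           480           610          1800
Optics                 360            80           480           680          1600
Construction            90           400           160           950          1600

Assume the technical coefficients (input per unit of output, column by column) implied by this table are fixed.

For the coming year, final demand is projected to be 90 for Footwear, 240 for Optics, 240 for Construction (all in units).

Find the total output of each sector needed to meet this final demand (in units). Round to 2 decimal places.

Technical coefficients a_ij = z_ij / X_j:
  a_11 = 630/1800 = 0.35, a_21 = 360/1800 = 0.20, a_31 = 90/1800 = 0.05
  a_12 = 80/1600 = 0.05, a_22 = 80/1600 = 0.05, a_32 = 400/1600 = 0.25
  a_13 = 480/1600 = 0.30, a_23 = 480/1600 = 0.30, a_33 = 160/1600 = 0.10
I − A =
  [   0.65    -0.05    -0.30]
  [  -0.20     0.95    -0.30]
  [  -0.05    -0.25     0.90]
Cofactors of I−A, C_ij = (−1)^(i+j)·(minor ij) (rows/columns in the sector order above):
  C_11 = (0.95)(0.90) − (-0.30)(-0.25) = 0.7800
  C_12 = −[(-0.20)(0.90) − (-0.30)(-0.05)] = 0.1950
  C_13 = (-0.20)(-0.25) − (0.95)(-0.05) = 0.0975
  C_21 = −[(-0.05)(0.90) − (-0.30)(-0.25)] = 0.1200
  C_22 = (0.65)(0.90) − (-0.30)(-0.05) = 0.5700
  C_23 = −[(0.65)(-0.25) − (-0.05)(-0.05)] = 0.1650
  C_31 = (-0.05)(-0.30) − (-0.30)(0.95) = 0.3000
  C_32 = −[(0.65)(-0.30) − (-0.30)(-0.20)] = 0.2550
  C_33 = (0.65)(0.95) − (-0.05)(-0.20) = 0.6075
det(I−A) = Σ_j (I−A)_1j·C_1j = (0.65)(0.7800) + (-0.05)(0.1950) + (-0.30)(0.0975) = 0.4680
adj(I−A) = Cᵀ =
  [ 0.7800   0.1200   0.3000]
  [ 0.1950   0.5700   0.2550]
  [ 0.0975   0.1650   0.6075]
(I − A)⁻¹ = adj(I−A) / det(I−A) ≈
  [   1.6667     0.2564     0.6410]
  [   0.4167     1.2179     0.5449]
  [   0.2083     0.3526     1.2981]
x = (I − A)⁻¹ d = adj(I−A)·d / det(I−A), with det(I−A) = 0.4680:
  x_1 = (0.7800·90 + 0.1200·240 + 0.3000·240) / 0.4680 = 171.00 / 0.4680 ≈ 365.38
  x_2 = (0.1950·90 + 0.5700·240 + 0.2550·240) / 0.4680 = 215.55 / 0.4680 ≈ 460.58
  x_3 = (0.0975·90 + 0.1650·240 + 0.6075·240) / 0.4680 = 194.175 / 0.4680 ≈ 414.90

x_1 = 365.38, x_2 = 460.58, x_3 = 414.90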